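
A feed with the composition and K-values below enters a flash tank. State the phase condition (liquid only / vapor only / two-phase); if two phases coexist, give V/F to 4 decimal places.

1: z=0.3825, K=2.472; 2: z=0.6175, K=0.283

ΣzᵢKᵢ = 1.1203; Σzᵢ/Kᵢ = 2.3367.
Both exceed 1, so a two-phase solution exists.
Rachford–Rice: g(ψ) = Σ zᵢ(Kᵢ−1)/(1+ψ(Kᵢ−1)) = 0.
Binary case is linear: z₁(K₁−1)(1+ψ(K₂−1)) + z₂(K₂−1)(1+ψ(K₁−1)) = 0
⇒ ψ = [z₁(K₁−1)+z₂(K₂−1)] / [−(K₁−1)(K₂−1)] = 0.12029/1.05542 = 0.1140

two-phase, V/F = 0.1140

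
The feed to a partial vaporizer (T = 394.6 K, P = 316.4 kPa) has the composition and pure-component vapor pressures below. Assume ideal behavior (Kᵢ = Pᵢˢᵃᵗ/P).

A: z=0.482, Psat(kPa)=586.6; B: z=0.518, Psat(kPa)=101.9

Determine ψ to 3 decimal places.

ψ = 0.104

Raoult's law: Kᵢ = Pᵢˢᵃᵗ/P = Pᵢˢᵃᵗ/316.4.
  K_A = 586.6/316.4 = 1.85398, K_B = 101.9/316.4 = 0.32206
Material balance + equilibrium reduce to Σ zᵢ(Kᵢ−1)/(1+ψ(Kᵢ−1)) = 0.
Check two-phase: ΣzᵢKᵢ = 1.060 > 1 and Σzᵢ/Kᵢ = 1.868 > 1, so g(0) = 0.060 > 0 and g(1) = -0.868 < 0.
Iterate (Newton) starting at ψ = 0.5:
  ψ = 0.500: g = -0.2428, g' = -0.717 → ψ = 0.162
  ψ = 0.162: g = -0.0327, g' = -0.572 → ψ = 0.104
Converged at ψ = 0.104.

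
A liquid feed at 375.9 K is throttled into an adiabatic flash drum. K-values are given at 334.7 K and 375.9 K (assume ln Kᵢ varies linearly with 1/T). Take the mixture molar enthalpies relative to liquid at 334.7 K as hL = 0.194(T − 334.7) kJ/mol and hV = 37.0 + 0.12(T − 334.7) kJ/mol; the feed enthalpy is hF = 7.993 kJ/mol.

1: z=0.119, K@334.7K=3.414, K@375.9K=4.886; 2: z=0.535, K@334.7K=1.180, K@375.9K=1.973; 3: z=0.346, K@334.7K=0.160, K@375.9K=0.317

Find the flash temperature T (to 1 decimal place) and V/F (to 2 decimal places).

Adiabatic flash: solve Rachford–Rice at each trial T, then check hF = ψ·hV(T) + (1−ψ)·hL(T).
  T = 334.7 K: K = (3.414, 1.180, 0.160), RR gives ψ = 0.112, H_out = 4.129 kJ/mol
  T = 375.9 K: K = (4.886, 1.973, 0.317), RR gives ψ = 0.679, H_out = 31.040 kJ/mol
  T = 355.3 K: K = (4.127, 1.549, 0.230), RR gives ψ = 0.427, H_out = 19.147 kJ/mol
  T = 345.0 K: K = (3.764, 1.357, 0.193), RR gives ψ = 0.278, H_out = 12.062 kJ/mol
  T = 339.9 K: K = (3.589, 1.268, 0.176), RR gives ψ = 0.197, H_out = 8.211 kJ/mol
  T = 337.3 K: K = (3.501, 1.223, 0.168), RR gives ψ = 0.154, H_out = 6.183 kJ/mol
  T = 338.6 K: K = (3.545, 1.245, 0.172), RR gives ψ = 0.176, H_out = 7.201 kJ/mol
Linear interpolation between T = 338.6 (H_out = 7.201) and T = 339.9 (H_out = 8.211) on hF = 7.993 gives T ≈ 339.6 K, at which ψ = 0.19.

T = 339.6 K, V/F = 0.19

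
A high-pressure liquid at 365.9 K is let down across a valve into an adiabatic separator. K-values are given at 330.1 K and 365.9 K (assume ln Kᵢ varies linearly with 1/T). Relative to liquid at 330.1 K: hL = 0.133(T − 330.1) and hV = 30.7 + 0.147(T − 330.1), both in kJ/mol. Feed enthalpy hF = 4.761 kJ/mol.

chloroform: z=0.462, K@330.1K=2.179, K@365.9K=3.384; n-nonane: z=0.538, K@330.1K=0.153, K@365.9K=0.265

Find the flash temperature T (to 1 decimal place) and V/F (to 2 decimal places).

Adiabatic flash: solve Rachford–Rice at each trial T, then check hF = ψ·hV(T) + (1−ψ)·hL(T).
  T = 330.1 K: K = (2.179, 0.153), RR gives ψ = 0.089, H_out = 2.736 kJ/mol
  T = 365.9 K: K = (3.384, 0.265), RR gives ψ = 0.403, H_out = 17.332 kJ/mol
  T = 348.0 K: K = (2.746, 0.204), RR gives ψ = 0.272, H_out = 10.815 kJ/mol
  T = 339.1 K: K = (2.455, 0.178), RR gives ψ = 0.192, H_out = 7.118 kJ/mol
  T = 334.6 K: K = (2.315, 0.165), RR gives ψ = 0.144, H_out = 5.033 kJ/mol
  T = 332.4 K: K = (2.248, 0.159), RR gives ψ = 0.118, H_out = 3.940 kJ/mol
  T = 333.5 K: K = (2.281, 0.162), RR gives ψ = 0.131, H_out = 4.493 kJ/mol
Linear interpolation between T = 333.5 (H_out = 4.493) and T = 334.6 (H_out = 5.033) on hF = 4.761 gives T ≈ 334.0 K, at which ψ = 0.14.

T = 334.0 K, V/F = 0.14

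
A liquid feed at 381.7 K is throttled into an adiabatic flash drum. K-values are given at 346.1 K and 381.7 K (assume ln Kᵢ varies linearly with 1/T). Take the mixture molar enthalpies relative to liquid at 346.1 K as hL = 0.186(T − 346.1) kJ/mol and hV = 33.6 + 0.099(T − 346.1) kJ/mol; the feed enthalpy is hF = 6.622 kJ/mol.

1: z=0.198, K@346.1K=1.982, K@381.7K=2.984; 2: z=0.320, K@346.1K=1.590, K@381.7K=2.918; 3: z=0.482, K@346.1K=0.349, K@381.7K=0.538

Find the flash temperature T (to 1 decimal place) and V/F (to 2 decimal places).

Adiabatic flash: solve Rachford–Rice at each trial T, then check hF = ψ·hV(T) + (1−ψ)·hL(T).
  T = 346.1 K: K = (1.982, 1.590, 0.349), RR gives ψ = 0.140, H_out = 4.710 kJ/mol
  T = 381.7 K: K = (2.984, 2.918, 0.538), RR gives ψ = 0.873, H_out = 33.254 kJ/mol
  T = 363.9 K: K = (2.456, 2.186, 0.438), RR gives ψ = 0.546, H_out = 20.818 kJ/mol
  T = 355.0 K: K = (2.212, 1.872, 0.392), RR gives ψ = 0.368, H_out = 13.721 kJ/mol
  T = 350.6 K: K = (2.097, 1.729, 0.370), RR gives ψ = 0.264, H_out = 9.603 kJ/mol
  T = 348.4 K: K = (2.040, 1.660, 0.360), RR gives ψ = 0.206, H_out = 7.313 kJ/mol
Linear interpolation between T = 346.1 (H_out = 4.710) and T = 348.4 (H_out = 7.313) on hF = 6.622 gives T ≈ 347.8 K, at which ψ = 0.19.

T = 347.8 K, V/F = 0.19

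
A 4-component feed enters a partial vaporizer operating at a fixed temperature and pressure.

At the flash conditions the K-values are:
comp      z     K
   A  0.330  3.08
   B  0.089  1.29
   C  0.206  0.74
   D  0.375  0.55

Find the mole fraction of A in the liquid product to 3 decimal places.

Let ψ = V/F and solve Σ zᵢ(Kᵢ−1)/(1+ψ(Kᵢ−1)) = 0.
g(0) = ΣzᵢKᵢ − 1 = 0.490 and g(1) = 1 − Σzᵢ/Kᵢ = -0.136, so a root lies in (0, 1).
Iterate (Newton) starting at ψ = 0.5:
  ψ = 0.500: g = 0.0797, g' = -0.494 → ψ = 0.661
  ψ = 0.661: g = 0.0056, g' = -0.432 → ψ = 0.674
Converged at ψ = 0.674.
Compositions from xᵢ = zᵢ/(1+ψ(Kᵢ−1)), yᵢ = Kᵢxᵢ:
  A: x = 0.137, y = 0.423
  B: x = 0.074, y = 0.096
  C: x = 0.250, y = 0.185
  D: x = 0.538, y = 0.296

x_A = 0.137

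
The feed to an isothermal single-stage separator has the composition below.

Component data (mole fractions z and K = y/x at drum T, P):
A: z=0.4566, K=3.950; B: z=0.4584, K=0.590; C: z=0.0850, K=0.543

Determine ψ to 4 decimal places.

Newton iteration, ψ⁰ = 0.66:
  ψ = 0.6600: g = 0.14377, g' = -0.6388 → ψ = 0.8851
  ψ = 0.8851: g = 0.01280, g' = -0.5446 → ψ = 0.9086
  ψ = 0.9086: g = 0.00004, g' = -0.5410 → ψ = 0.9087
Converged at ψ = 0.9087.

ψ = 0.9087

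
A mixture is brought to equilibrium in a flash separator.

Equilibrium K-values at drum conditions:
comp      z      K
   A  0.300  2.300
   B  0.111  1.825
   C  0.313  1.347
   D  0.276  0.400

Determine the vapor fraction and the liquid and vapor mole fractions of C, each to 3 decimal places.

Material balance + equilibrium reduce to Σ zᵢ(Kᵢ−1)/(1+ψ(Kᵢ−1)) = 0.
g(0) = ΣzᵢKᵢ − 1 = 0.425 and g(1) = 1 − Σzᵢ/Kᵢ = -0.114, so a root lies in (0, 1).
Newton iteration, ψ⁰ = 0.66:
  ψ = 0.660: g = 0.0834, g' = -0.476 → ψ = 0.835
  ψ = 0.835: g = -0.0066, g' = -0.565 → ψ = 0.824
Converged at ψ = 0.824.
Compositions from xᵢ = zᵢ/(1+ψ(Kᵢ−1)), yᵢ = Kᵢxᵢ:
  A: x = 0.145, y = 0.333
  B: x = 0.066, y = 0.121
  C: x = 0.243, y = 0.328
  D: x = 0.546, y = 0.218

ψ = 0.824, x_C = 0.243, y_C = 0.328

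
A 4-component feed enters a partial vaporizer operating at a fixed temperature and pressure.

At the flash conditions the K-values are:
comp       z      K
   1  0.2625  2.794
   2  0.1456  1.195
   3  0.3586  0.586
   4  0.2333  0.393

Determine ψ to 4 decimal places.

ψ = 0.2832

Newton–Raphson from ψ = 0.56:
  ψ = 0.5600: g = -0.14729, g' = -0.5162 → ψ = 0.2747
  ψ = 0.2747: g = 0.00498, g' = -0.5862 → ψ = 0.2831
  ψ = 0.2831: g = 0.00002, g' = -0.5807 → ψ = 0.2832
Converged at ψ = 0.2832.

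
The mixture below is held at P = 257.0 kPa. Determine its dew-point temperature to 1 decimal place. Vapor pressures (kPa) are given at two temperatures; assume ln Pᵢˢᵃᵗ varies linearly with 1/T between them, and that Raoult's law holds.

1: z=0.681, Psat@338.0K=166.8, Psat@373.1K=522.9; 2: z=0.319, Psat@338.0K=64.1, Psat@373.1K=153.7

Dew-point temperature: Σzᵢ·P/Pᵢˢᵃᵗ(T) = 1. Interpolate ln Pᵢˢᵃᵗ = aᵢ + bᵢ/T.
  T = 338.0 K: ΣzᵢP/Pᵢˢᵃᵗ = 2.3282
  T = 373.1 K: ΣzᵢP/Pᵢˢᵃᵗ = 0.8681
  T = 355.6 K: ΣzᵢP/Pᵢˢᵃᵗ = 1.3825
  T = 364.4 K: ΣzᵢP/Pᵢˢᵃᵗ = 1.0874
  T = 368.8 K: ΣzᵢP/Pᵢˢᵃᵗ = 0.9689
  T = 366.6 K: ΣzᵢP/Pᵢˢᵃᵗ = 1.0261
Interpolating between 366.6 K and 368.8 K gives T ≈ 367.6 K.

T = 367.6 K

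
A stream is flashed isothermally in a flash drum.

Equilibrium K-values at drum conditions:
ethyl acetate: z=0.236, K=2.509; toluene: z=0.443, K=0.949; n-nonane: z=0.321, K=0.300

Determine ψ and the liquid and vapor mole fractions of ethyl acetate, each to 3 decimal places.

ψ = 0.180, x_ethyl acetate = 0.186, y_ethyl acetate = 0.465

Newton iteration, ψ⁰ = 0.61:
  ψ = 0.610: g = -0.2300, g' = -0.626 → ψ = 0.243
  ψ = 0.243: g = -0.0328, g' = -0.517 → ψ = 0.179
  ψ = 0.179: g = 0.0006, g' = -0.540 → ψ = 0.180
Converged at ψ = 0.180.
Compositions from xᵢ = zᵢ/(1+ψ(Kᵢ−1)), yᵢ = Kᵢxᵢ:
  ethyl acetate: x = 0.186, y = 0.465
  toluene: x = 0.447, y = 0.424
  n-nonane: x = 0.367, y = 0.110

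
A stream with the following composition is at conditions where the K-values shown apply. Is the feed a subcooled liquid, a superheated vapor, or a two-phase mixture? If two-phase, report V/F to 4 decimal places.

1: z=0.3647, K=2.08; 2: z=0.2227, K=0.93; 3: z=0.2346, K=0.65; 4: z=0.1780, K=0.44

ΣzᵢKᵢ = 1.1965; Σzᵢ/Kᵢ = 1.1803.
Both exceed 1, so a two-phase solution exists.
Let ψ = V/F and solve Σ zᵢ(Kᵢ−1)/(1+ψ(Kᵢ−1)) = 0.
Newton–Raphson from ψ = 0.5:
  ψ = 0.5000: g = 0.00164, g' = -0.3304 → ψ = 0.5050
Converged at ψ = 0.5050.

two-phase, V/F = 0.5050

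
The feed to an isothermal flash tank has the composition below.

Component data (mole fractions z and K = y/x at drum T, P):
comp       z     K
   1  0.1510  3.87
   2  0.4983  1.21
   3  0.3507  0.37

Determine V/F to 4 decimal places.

Newton–Raphson from V/F = 0.68:
  V/F = 0.6800: g = -0.14814, g' = -0.5856 → V/F = 0.4270
  V/F = 0.4270: g = -0.01151, g' = -0.5301 → V/F = 0.4053
  V/F = 0.4053: g = 0.00005, g' = -0.5355 → V/F = 0.4054
Converged at V/F = 0.4054.

V/F = 0.4054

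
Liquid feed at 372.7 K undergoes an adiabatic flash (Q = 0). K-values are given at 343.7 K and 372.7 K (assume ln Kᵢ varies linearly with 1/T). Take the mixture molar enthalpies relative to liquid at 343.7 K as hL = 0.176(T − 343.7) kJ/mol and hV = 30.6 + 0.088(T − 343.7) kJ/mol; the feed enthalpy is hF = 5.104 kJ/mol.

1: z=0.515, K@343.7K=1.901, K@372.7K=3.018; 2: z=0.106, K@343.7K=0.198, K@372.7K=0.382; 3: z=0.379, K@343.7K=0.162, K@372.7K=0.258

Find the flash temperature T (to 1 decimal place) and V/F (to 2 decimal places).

T = 347.0 K, V/F = 0.15

Adiabatic flash: solve Rachford–Rice at each trial T, then check hF = ψ·hV(T) + (1−ψ)·hL(T).
  T = 343.7 K: K = (1.901, 0.198, 0.162), RR gives ψ = 0.082, H_out = 2.512 kJ/mol
  T = 372.7 K: K = (3.018, 0.382, 0.258), RR gives ψ = 0.478, H_out = 18.517 kJ/mol
  T = 358.2 K: K = (2.418, 0.279, 0.206), RR gives ψ = 0.320, H_out = 11.927 kJ/mol
  T = 350.9 K: K = (2.147, 0.235, 0.183), RR gives ψ = 0.217, H_out = 7.759 kJ/mol
  T = 347.3 K: K = (2.022, 0.216, 0.172), RR gives ψ = 0.155, H_out = 5.321 kJ/mol
  T = 345.5 K: K = (1.961, 0.207, 0.167), RR gives ψ = 0.120, H_out = 3.971 kJ/mol
Linear interpolation between T = 345.5 (H_out = 3.971) and T = 347.3 (H_out = 5.321) on hF = 5.104 gives T ≈ 347.0 K, at which ψ = 0.15.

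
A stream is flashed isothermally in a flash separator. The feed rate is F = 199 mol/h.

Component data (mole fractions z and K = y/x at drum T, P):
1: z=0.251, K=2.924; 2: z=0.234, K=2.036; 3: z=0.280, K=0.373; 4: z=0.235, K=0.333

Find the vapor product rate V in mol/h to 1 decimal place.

V = 78.7 mol/h

Newton–Raphson from ψ = 0.66:
  ψ = 0.660: g = -0.2228, g' = -0.923 → ψ = 0.419
  ψ = 0.419: g = -0.0189, g' = -0.811 → ψ = 0.395
Converged at ψ = 0.395.
Then V = ψ·F = 0.3953·199 = 78.7 mol/h and L = F − V = 120.3 mol/h.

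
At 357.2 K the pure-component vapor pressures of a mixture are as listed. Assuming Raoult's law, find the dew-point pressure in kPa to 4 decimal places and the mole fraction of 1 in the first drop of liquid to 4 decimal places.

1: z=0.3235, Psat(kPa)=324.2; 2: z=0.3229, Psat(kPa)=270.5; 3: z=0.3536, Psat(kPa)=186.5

Pdew = 244.6462 kPa, x_1 = 0.2441

At the dew point ψ → 1, so Σzᵢ/Kᵢ = 1 with Kᵢ = Pᵢˢᵃᵗ/P ⇒ 1/P = Σzᵢ/Pᵢˢᵃᵗ.
1/P = 0.3235/324.2 + 0.3229/270.5 + 0.3536/186.5 = 0.0040875 ⇒ P = 244.6462 kPa
xᵢ = zᵢP/Pᵢˢᵃᵗ ⇒ x_1 = 0.3235·244.6462/324.2 = 0.2441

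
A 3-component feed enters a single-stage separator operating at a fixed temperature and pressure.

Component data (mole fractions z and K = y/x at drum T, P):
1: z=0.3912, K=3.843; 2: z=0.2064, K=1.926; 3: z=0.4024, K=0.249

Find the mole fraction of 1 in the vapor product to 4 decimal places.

y_1 = 0.5633

Material balance + equilibrium reduce to Σ zᵢ(Kᵢ−1)/(1+β(Kᵢ−1)) = 0.
Feasibility: ΣzᵢKᵢ = 2.0011, Σzᵢ/Kᵢ = 1.8250 — both > 1, two phases present.
Newton iteration, β⁰ = 0.5:
  β = 0.5000: g = 0.10602, g' = -1.2039 → β = 0.5881
  β = 0.5881: g = -0.00124, g' = -1.2451 → β = 0.5871
Converged at β = 0.5871.
Compositions from xᵢ = zᵢ/(1+β(Kᵢ−1)), yᵢ = Kᵢxᵢ:
  1: x = 0.1466, y = 0.5633
  2: x = 0.1337, y = 0.2575
  3: x = 0.7197, y = 0.1792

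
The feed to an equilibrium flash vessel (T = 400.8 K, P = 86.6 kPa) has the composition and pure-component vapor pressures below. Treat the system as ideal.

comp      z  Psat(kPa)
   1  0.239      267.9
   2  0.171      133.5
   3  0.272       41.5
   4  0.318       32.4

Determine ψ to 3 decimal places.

ψ = 0.265

Raoult's law: Kᵢ = Pᵢˢᵃᵗ/P = Pᵢˢᵃᵗ/86.6.
  K_1 = 267.9/86.6 = 3.09353, K_2 = 133.5/86.6 = 1.54157, K_3 = 41.5/86.6 = 0.47921, K_4 = 32.4/86.6 = 0.37413
Material balance + equilibrium reduce to Σ zᵢ(Kᵢ−1)/(1+ψ(Kᵢ−1)) = 0.
Check two-phase: ΣzᵢKᵢ = 1.252 > 1 and Σzᵢ/Kᵢ = 1.606 > 1, so g(0) = 0.252 > 0 and g(1) = -0.606 < 0.
Newton iteration, ψ⁰ = 0.5:
  ψ = 0.500: g = -0.1639, g' = -0.680 → ψ = 0.259
  ψ = 0.259: g = 0.0044, g' = -0.755 → ψ = 0.265
Converged at ψ = 0.265.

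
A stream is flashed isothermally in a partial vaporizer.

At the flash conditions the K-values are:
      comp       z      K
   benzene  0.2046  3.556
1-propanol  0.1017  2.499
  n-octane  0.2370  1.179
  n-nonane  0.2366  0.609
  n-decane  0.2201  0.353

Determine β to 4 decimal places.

β = 0.5511

Rachford–Rice: g(β) = Σ zᵢ(Kᵢ−1)/(1+β(Kᵢ−1)) = 0.
Feasibility: ΣzᵢKᵢ = 1.4829, Σzᵢ/Kᵢ = 1.3113 — both > 1, two phases present.
Newton–Raphson from β = 0.5:
  β = 0.5000: g = 0.03015, g' = -0.5959 → β = 0.5506
  β = 0.5506: g = 0.00027, g' = -0.5866 → β = 0.5511
Converged at β = 0.5511.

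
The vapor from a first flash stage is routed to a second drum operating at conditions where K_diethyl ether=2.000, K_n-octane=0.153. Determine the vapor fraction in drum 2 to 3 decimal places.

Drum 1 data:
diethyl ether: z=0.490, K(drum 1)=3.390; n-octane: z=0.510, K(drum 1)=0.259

V/F (drum 2) = 0.750

Drum 1:
Rachford–Rice: g(ψ₁) = Σ zᵢ(Kᵢ−1)/(1+ψ₁(Kᵢ−1)) = 0.
g(0) = ΣzᵢKᵢ − 1 = 0.793 and g(1) = 1 − Σzᵢ/Kᵢ = -1.114, so a root lies in (0, 1).
Binary case is linear: z₁(K₁−1)(1+ψ₁(K₂−1)) + z₂(K₂−1)(1+ψ₁(K₁−1)) = 0
⇒ ψ₁ = [z₁(K₁−1)+z₂(K₂−1)] / [−(K₁−1)(K₂−1)] = 0.7932/1.7710 = 0.448
Drum-1 compositions:
  diethyl ether: x = 0.237, y = 0.802
  n-octane: x = 0.763, y = 0.198
Drum-2 feed = drum-1 vapor: z₂ = (0.8023, 0.1977).
Drum 2:
Binary case is linear: z₁(K₁−1)(1+ψ₂(K₂−1)) + z₂(K₂−1)(1+ψ₂(K₁−1)) = 0
⇒ ψ₂ = [z₁(K₁−1)+z₂(K₂−1)] / [−(K₁−1)(K₂−1)] = 0.6348/0.8470 = 0.750
  diethyl ether: x = 0.459, y = 0.917
  n-octane: x = 0.541, y = 0.083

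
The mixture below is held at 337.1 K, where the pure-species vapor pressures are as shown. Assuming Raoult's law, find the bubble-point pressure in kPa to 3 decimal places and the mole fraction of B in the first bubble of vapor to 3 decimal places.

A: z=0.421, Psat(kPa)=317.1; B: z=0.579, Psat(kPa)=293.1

At the bubble point ψ → 0, so ΣzᵢKᵢ = 1 with Kᵢ = Pᵢˢᵃᵗ/P ⇒ P = ΣzᵢPᵢˢᵃᵗ.
P = 0.421·317.1 + 0.579·293.1 = 303.204 kPa
yᵢ = zᵢPᵢˢᵃᵗ/P ⇒ y_B = 0.579·293.1/303.204 = 0.560

Pbub = 303.204 kPa, y_B = 0.560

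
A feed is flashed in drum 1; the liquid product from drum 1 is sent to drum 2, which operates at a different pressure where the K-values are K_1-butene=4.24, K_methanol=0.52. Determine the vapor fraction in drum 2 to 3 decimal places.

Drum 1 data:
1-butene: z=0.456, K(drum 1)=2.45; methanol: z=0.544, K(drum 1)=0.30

Drum 1:
Iterate (Newton) starting at ψ₁ = 0.58:
  ψ₁ = 0.580: g = -0.2819, g' = -1.038 → ψ₁ = 0.308
  ψ₁ = 0.308: g = -0.0288, g' = -0.891 → ψ₁ = 0.276
Converged at ψ₁ = 0.276.
Drum-1 compositions:
  1-butene: x = 0.326, y = 0.798
  methanol: x = 0.674, y = 0.202
Drum-2 feed = drum-1 liquid: z₂ = (0.3256, 0.6744).
Drum 2:
Let ψ₂ = V/F and solve Σ zᵢ(Kᵢ−1)/(1+ψ₂(Kᵢ−1)) = 0.
Feasibility: ΣzᵢKᵢ = 1.731, Σzᵢ/Kᵢ = 1.374 — both > 1, two phases present.
Newton iteration, ψ₂⁰ = 0.42:
  ψ₂ = 0.420: g = 0.0414, g' = -0.857 → ψ₂ = 0.468
  ψ₂ = 0.468: g = 0.0015, g' = -0.798 → ψ₂ = 0.470
Converged at ψ₂ = 0.470.
  1-butene: x = 0.129, y = 0.547
  methanol: x = 0.871, y = 0.453

V/F (drum 2) = 0.470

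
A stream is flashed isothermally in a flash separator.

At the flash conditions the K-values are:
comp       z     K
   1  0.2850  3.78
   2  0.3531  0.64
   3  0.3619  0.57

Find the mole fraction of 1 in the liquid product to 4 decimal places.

Let ψ = V/F and solve Σ zᵢ(Kᵢ−1)/(1+ψ(Kᵢ−1)) = 0.
g(0) = ΣzᵢKᵢ − 1 = 0.5096 and g(1) = 1 − Σzᵢ/Kᵢ = -0.2620, so a root lies in (0, 1).
Iterate (Newton) starting at ψ = 0.5:
  ψ = 0.5000: g = -0.02175, g' = -0.5622 → ψ = 0.4613
  ψ = 0.4613: g = 0.00057, g' = -0.5927 → ψ = 0.4623
Converged at ψ = 0.4623.
Compositions from xᵢ = zᵢ/(1+ψ(Kᵢ−1)), yᵢ = Kᵢxᵢ:
  1: x = 0.1247, y = 0.4714
  2: x = 0.4236, y = 0.2711
  3: x = 0.4517, y = 0.2575

x_1 = 0.1247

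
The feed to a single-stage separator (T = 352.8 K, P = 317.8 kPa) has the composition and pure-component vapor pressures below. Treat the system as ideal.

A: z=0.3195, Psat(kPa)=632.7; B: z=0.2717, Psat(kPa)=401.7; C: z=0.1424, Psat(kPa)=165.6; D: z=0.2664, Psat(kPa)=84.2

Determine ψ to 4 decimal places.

ψ = 0.2576

Raoult's law: Kᵢ = Pᵢˢᵃᵗ/P = Pᵢˢᵃᵗ/317.8.
  K_A = 632.7/317.8 = 1.990875, K_B = 401.7/317.8 = 1.264003, K_C = 165.6/317.8 = 0.521082, K_D = 84.2/317.8 = 0.264947
Rachford–Rice: g(ψ) = Σ zᵢ(Kᵢ−1)/(1+ψ(Kᵢ−1)) = 0.
Feasibility: ΣzᵢKᵢ = 1.1243, Σzᵢ/Kᵢ = 1.6542 — both > 1, two phases present.
Newton–Raphson from ψ = 0.47:
  ψ = 0.4700: g = -0.10738, g' = -0.5514 → ψ = 0.2753
  ψ = 0.2753: g = -0.00843, g' = -0.4797 → ψ = 0.2577
  ψ = 0.2577: g = -0.00002, g' = -0.4772 → ψ = 0.2576
Converged at ψ = 0.2576.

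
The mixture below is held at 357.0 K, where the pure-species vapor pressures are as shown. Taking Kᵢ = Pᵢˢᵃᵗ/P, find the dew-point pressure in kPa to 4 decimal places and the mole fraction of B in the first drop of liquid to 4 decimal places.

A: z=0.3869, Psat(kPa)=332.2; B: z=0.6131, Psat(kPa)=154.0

At the dew point ψ → 1, so Σzᵢ/Kᵢ = 1 with Kᵢ = Pᵢˢᵃᵗ/P ⇒ 1/P = Σzᵢ/Pᵢˢᵃᵗ.
1/P = 0.3869/332.2 + 0.6131/154.0 = 0.0051458 ⇒ P = 194.3322 kPa
xᵢ = zᵢP/Pᵢˢᵃᵗ ⇒ x_B = 0.6131·194.3322/154.0 = 0.7737

Pdew = 194.3322 kPa, x_B = 0.7737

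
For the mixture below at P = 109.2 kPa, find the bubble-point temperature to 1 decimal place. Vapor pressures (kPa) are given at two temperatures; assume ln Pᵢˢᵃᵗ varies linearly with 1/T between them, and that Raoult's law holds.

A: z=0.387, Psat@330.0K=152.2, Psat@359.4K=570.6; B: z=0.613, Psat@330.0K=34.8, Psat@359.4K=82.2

Bubble-point temperature: ΣzᵢPᵢˢᵃᵗ(T) = P. Interpolate ln Pᵢˢᵃᵗ = aᵢ + bᵢ/T.
  T = 330.0 K: ΣzᵢPᵢˢᵃᵗ = 80.23 kPa
  T = 359.4 K: ΣzᵢPᵢˢᵃᵗ = 271.21 kPa
  T = 344.7 K: ΣzᵢPᵢˢᵃᵗ = 150.70 kPa
  T = 337.4 K: ΣzᵢPᵢˢᵃᵗ = 110.81 kPa
  T = 333.7 K: ΣzᵢPᵢˢᵃᵗ = 94.42 kPa
  T = 335.5 K: ΣzᵢPᵢˢᵃᵗ = 102.10 kPa
  T = 336.4 K: ΣzᵢPᵢˢᵃᵗ = 106.15 kPa
Interpolating between 336.4 K and 337.4 K gives T ≈ 337.1 K.

T = 337.1 K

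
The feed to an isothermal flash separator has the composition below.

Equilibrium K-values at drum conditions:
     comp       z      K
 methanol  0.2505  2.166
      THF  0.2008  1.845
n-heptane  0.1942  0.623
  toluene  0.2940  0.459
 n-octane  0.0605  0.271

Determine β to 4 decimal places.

β = 0.3471

Iterate (Newton) starting at β = 0.5:
  β = 0.5000: g = -0.07386, g' = -0.4900 → β = 0.3493
  β = 0.3493: g = -0.00102, g' = -0.4827 → β = 0.3471
Converged at β = 0.3471.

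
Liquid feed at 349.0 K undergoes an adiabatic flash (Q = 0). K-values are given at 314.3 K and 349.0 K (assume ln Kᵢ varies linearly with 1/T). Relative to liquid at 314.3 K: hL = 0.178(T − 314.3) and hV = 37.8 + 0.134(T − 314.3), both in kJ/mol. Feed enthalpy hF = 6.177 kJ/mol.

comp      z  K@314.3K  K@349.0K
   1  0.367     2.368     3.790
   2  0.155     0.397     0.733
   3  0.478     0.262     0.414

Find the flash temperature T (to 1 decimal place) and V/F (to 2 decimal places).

Adiabatic flash: solve Rachford–Rice at each trial T, then check hF = ψ·hV(T) + (1−ψ)·hL(T).
  T = 314.3 K: K = (2.368, 0.397, 0.262), RR gives ψ = 0.058, H_out = 2.183 kJ/mol
  T = 349.0 K: K = (3.790, 0.733, 0.414), RR gives ψ = 0.481, H_out = 23.610 kJ/mol
  T = 331.6 K: K = (3.031, 0.548, 0.333), RR gives ψ = 0.283, H_out = 13.560 kJ/mol
  T = 323.0 K: K = (2.690, 0.469, 0.297), RR gives ψ = 0.179, H_out = 8.264 kJ/mol
  T = 318.6 K: K = (2.524, 0.431, 0.279), RR gives ψ = 0.121, H_out = 5.313 kJ/mol
  T = 320.8 K: K = (2.606, 0.450, 0.288), RR gives ψ = 0.151, H_out = 6.815 kJ/mol
Linear interpolation between T = 318.6 (H_out = 5.313) and T = 320.8 (H_out = 6.815) on hF = 6.177 gives T ≈ 319.9 K, at which ψ = 0.14.

T = 319.9 K, V/F = 0.14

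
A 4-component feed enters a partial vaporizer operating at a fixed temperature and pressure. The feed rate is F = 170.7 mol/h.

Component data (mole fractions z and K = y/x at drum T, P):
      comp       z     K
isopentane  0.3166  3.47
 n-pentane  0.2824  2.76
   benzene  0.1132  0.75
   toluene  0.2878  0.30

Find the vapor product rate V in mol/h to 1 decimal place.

V = 132.8 mol/h

Rachford–Rice: g(β) = Σ zᵢ(Kᵢ−1)/(1+β(Kᵢ−1)) = 0.
Check two-phase: ΣzᵢKᵢ = 2.0493 > 1 and Σzᵢ/Kᵢ = 1.3038 > 1, so g(0) = 1.0493 > 0 and g(1) = -0.3038 < 0.
Newton–Raphson from β = 0.46:
  β = 0.4600: g = 0.31162, g' = -1.0062 → β = 0.7697
  β = 0.7697: g = 0.00879, g' = -1.0611 → β = 0.7780
  β = 0.7780: g = -0.00005, g' = -1.0730 → β = 0.7779
Converged at β = 0.7779.
Then V = β·F = 0.7779·170.7 = 132.8 mol/h and L = F − V = 37.9 mol/h.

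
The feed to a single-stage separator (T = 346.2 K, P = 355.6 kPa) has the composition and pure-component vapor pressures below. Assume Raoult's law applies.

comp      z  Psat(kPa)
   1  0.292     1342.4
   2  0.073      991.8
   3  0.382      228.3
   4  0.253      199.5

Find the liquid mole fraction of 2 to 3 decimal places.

x_2 = 0.033

Raoult's law: Kᵢ = Pᵢˢᵃᵗ/P = Pᵢˢᵃᵗ/355.6.
  K_1 = 1342.4/355.6 = 3.77503, K_2 = 991.8/355.6 = 2.78909, K_3 = 228.3/355.6 = 0.64201, K_4 = 199.5/355.6 = 0.56102
Newton iteration, β⁰ = 0.31:
  β = 0.310: g = 0.2372, g' = -0.874 → β = 0.582
  β = 0.582: g = 0.0522, g' = -0.551 → β = 0.676
  β = 0.676: g = 0.0024, g' = -0.503 → β = 0.681
Converged at β = 0.681.
Compositions from xᵢ = zᵢ/(1+β(Kᵢ−1)), yᵢ = Kᵢxᵢ:
  1: x = 0.101, y = 0.381
  2: x = 0.033, y = 0.092
  3: x = 0.505, y = 0.324
  4: x = 0.361, y = 0.202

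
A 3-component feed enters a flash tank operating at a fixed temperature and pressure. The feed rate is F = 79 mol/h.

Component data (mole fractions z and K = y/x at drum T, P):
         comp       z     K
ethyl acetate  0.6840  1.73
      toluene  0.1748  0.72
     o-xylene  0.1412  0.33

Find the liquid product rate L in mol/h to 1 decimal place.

Rachford–Rice: g(V/F) = Σ zᵢ(Kᵢ−1)/(1+V/F(Kᵢ−1)) = 0.
Feasibility: ΣzᵢKᵢ = 1.3558, Σzᵢ/Kᵢ = 1.0660 — both > 1, two phases present.
Newton–Raphson from V/F = 0.5:
  V/F = 0.5000: g = 0.16663, g' = -0.3575 → V/F = 0.9661
  V/F = 0.9661: g = -0.04250, g' = -0.6606 → V/F = 0.9018
  V/F = 0.9018: g = -0.00338, g' = -0.5617 → V/F = 0.8957
Converged at V/F = 0.8957.
Then V = V/F·F = 0.8957·79 = 70.8 mol/h and L = F − V = 8.2 mol/h.

L = 8.2 mol/h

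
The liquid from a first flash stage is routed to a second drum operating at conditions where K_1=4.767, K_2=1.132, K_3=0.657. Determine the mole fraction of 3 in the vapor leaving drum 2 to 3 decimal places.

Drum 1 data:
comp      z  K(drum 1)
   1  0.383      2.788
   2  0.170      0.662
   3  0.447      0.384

Drum 1:
Material balance + equilibrium reduce to Σ zᵢ(Kᵢ−1)/(1+ψ₁(Kᵢ−1)) = 0.
Feasibility: ΣzᵢKᵢ = 1.352, Σzᵢ/Kᵢ = 1.558 — both > 1, two phases present.
Newton–Raphson from ψ₁ = 0.5:
  ψ₁ = 0.500: g = -0.1055, g' = -0.724 → ψ₁ = 0.354
  ψ₁ = 0.354: g = 0.0018, g' = -0.762 → ψ₁ = 0.357
Converged at ψ₁ = 0.357.
Drum-1 compositions:
  1: x = 0.234, y = 0.652
  2: x = 0.193, y = 0.128
  3: x = 0.573, y = 0.220
Drum-2 feed = drum-1 liquid: z₂ = (0.2339, 0.1933, 0.5728).
Drum 2:
Iterate (Newton) starting at ψ₂ = 0.4:
  ψ₂ = 0.400: g = 0.1480, g' = -0.622 → ψ₂ = 0.638
  ψ₂ = 0.638: g = 0.0309, g' = -0.400 → ψ₂ = 0.715
  ψ₂ = 0.715: g = 0.0014, g' = -0.364 → ψ₂ = 0.719
Converged at ψ₂ = 0.719.
  1: x = 0.063, y = 0.301
  2: x = 0.177, y = 0.200
  3: x = 0.760, y = 0.500

y_3 (drum 2) = 0.500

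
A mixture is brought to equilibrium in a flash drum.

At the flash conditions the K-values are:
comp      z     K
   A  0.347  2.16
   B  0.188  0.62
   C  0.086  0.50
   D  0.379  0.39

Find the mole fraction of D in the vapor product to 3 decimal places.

y_D = 0.157

Material balance + equilibrium reduce to Σ zᵢ(Kᵢ−1)/(1+β(Kᵢ−1)) = 0.
Feasibility: ΣzᵢKᵢ = 1.057, Σzᵢ/Kᵢ = 1.608 — both > 1, two phases present.
Iterate (Newton) starting at β = 0.5:
  β = 0.500: g = -0.2234, g' = -0.559 → β = 0.100
  β = 0.100: g = -0.0051, g' = -0.588 → β = 0.091
Converged at β = 0.091.
Compositions from xᵢ = zᵢ/(1+β(Kᵢ−1)), yᵢ = Kᵢxᵢ:
  A: x = 0.314, y = 0.678
  B: x = 0.195, y = 0.121
  C: x = 0.090, y = 0.045
  D: x = 0.401, y = 0.157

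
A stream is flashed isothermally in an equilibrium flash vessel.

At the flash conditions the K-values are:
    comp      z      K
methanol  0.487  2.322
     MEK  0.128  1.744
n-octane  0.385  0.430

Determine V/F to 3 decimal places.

Material balance + equilibrium reduce to Σ zᵢ(Kᵢ−1)/(1+V/F(Kᵢ−1)) = 0.
Check two-phase: ΣzᵢKᵢ = 1.520 > 1 and Σzᵢ/Kᵢ = 1.178 > 1, so g(0) = 0.520 > 0 and g(1) = -0.178 < 0.
Newton iteration, V/F⁰ = 0.52:
  V/F = 0.520: g = 0.1383, g' = -0.588 → V/F = 0.755
  V/F = 0.755: g = -0.0021, g' = -0.628 → V/F = 0.752
Converged at V/F = 0.752.

V/F = 0.752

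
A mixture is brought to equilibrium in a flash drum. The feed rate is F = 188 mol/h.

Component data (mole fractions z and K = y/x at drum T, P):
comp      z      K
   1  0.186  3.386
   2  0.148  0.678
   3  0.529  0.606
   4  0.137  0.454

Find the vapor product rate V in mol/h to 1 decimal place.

V = 21.8 mol/h

Material balance + equilibrium reduce to Σ zᵢ(Kᵢ−1)/(1+β(Kᵢ−1)) = 0.
g(0) = ΣzᵢKᵢ − 1 = 0.113 and g(1) = 1 − Σzᵢ/Kᵢ = -0.448, so a root lies in (0, 1).
Iterate (Newton) starting at β = 0.4:
  β = 0.400: g = -0.1707, g' = -0.480 → β = 0.044
  β = 0.044: g = 0.0643, g' = -1.010 → β = 0.108
  β = 0.108: g = 0.0064, g' = -0.822 → β = 0.116
Converged at β = 0.116.
Then V = β·F = 0.1158·188 = 21.8 mol/h and L = F − V = 166.2 mol/h.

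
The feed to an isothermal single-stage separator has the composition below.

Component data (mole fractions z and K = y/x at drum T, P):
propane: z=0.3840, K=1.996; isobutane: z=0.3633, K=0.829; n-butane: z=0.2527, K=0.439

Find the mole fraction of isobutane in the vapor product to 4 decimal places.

Material balance + equilibrium reduce to Σ zᵢ(Kᵢ−1)/(1+V/F(Kᵢ−1)) = 0.
Check two-phase: ΣzᵢKᵢ = 1.1786 > 1 and Σzᵢ/Kᵢ = 1.2063 > 1, so g(0) = 0.1786 > 0 and g(1) = -0.2063 < 0.
Newton iteration, V/F⁰ = 0.63:
  V/F = 0.6300: g = -0.05388, g' = -0.3474 → V/F = 0.4749
  V/F = 0.4749: g = -0.00122, g' = -0.3359 → V/F = 0.4713
Converged at V/F = 0.4713.
Compositions from xᵢ = zᵢ/(1+V/F(Kᵢ−1)), yᵢ = Kᵢxᵢ:
  propane: x = 0.2613, y = 0.5216
  isobutane: x = 0.3951, y = 0.3276
  n-butane: x = 0.3435, y = 0.1508

y_isobutane = 0.3276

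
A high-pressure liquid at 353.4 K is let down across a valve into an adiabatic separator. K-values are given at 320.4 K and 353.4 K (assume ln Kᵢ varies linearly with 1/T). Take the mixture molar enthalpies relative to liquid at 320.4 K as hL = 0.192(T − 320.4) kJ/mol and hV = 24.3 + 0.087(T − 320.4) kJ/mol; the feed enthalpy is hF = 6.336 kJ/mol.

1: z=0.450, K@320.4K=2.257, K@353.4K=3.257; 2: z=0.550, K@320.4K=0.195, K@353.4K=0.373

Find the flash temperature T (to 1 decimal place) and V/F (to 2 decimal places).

T = 327.9 K, V/F = 0.21

Adiabatic flash: solve Rachford–Rice at each trial T, then check hF = ψ·hV(T) + (1−ψ)·hL(T).
  T = 320.4 K: K = (2.257, 0.195), RR gives ψ = 0.121, H_out = 2.951 kJ/mol
  T = 353.4 K: K = (3.257, 0.373), RR gives ψ = 0.474, H_out = 16.212 kJ/mol
  T = 336.9 K: K = (2.736, 0.274), RR gives ψ = 0.303, H_out = 10.005 kJ/mol
  T = 328.6 K: K = (2.489, 0.232), RR gives ψ = 0.217, H_out = 6.651 kJ/mol
  T = 324.5 K: K = (2.372, 0.213), RR gives ψ = 0.171, H_out = 4.864 kJ/mol
  T = 326.6 K: K = (2.432, 0.222), RR gives ψ = 0.195, H_out = 5.793 kJ/mol
Linear interpolation between T = 326.6 (H_out = 5.793) and T = 328.6 (H_out = 6.651) on hF = 6.336 gives T ≈ 327.9 K, at which ψ = 0.21.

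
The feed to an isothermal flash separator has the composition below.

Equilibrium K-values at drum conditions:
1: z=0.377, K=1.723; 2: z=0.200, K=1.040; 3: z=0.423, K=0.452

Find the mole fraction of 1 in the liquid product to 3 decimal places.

x_1 = 0.339

Material balance + equilibrium reduce to Σ zᵢ(Kᵢ−1)/(1+ψ(Kᵢ−1)) = 0.
g(0) = ΣzᵢKᵢ − 1 = 0.049 and g(1) = 1 − Σzᵢ/Kᵢ = -0.347, so a root lies in (0, 1).
Newton–Raphson from ψ = 0.68:
  ψ = 0.680: g = -0.1790, g' = -0.412 → ψ = 0.245
  ψ = 0.245: g = -0.0283, g' = -0.312 → ψ = 0.154
Converged at ψ = 0.154.
Compositions from xᵢ = zᵢ/(1+ψ(Kᵢ−1)), yᵢ = Kᵢxᵢ:
  1: x = 0.339, y = 0.584
  2: x = 0.199, y = 0.207
  3: x = 0.462, y = 0.209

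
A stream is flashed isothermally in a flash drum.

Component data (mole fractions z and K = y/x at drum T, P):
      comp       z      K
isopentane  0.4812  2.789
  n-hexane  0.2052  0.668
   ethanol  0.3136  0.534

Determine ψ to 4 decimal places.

ψ = 0.8598

Let ψ = V/F and solve Σ zᵢ(Kᵢ−1)/(1+ψ(Kᵢ−1)) = 0.
Feasibility: ΣzᵢKᵢ = 1.6466, Σzᵢ/Kᵢ = 1.0670 — both > 1, two phases present.
Newton iteration, ψ⁰ = 0.5:
  ψ = 0.5000: g = 0.18219, g' = -0.5774 → ψ = 0.8155
  ψ = 0.8155: g = 0.02095, g' = -0.4744 → ψ = 0.8597
  ψ = 0.8597: g = 0.00004, g' = -0.4729 → ψ = 0.8598
Converged at ψ = 0.8598.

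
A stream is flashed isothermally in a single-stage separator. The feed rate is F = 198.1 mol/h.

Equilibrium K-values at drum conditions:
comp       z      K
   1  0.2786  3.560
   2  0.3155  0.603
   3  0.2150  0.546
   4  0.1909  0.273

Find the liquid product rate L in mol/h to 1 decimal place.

L = 145.2 mol/h

Material balance + equilibrium reduce to Σ zᵢ(Kᵢ−1)/(1+ψ(Kᵢ−1)) = 0.
g(0) = ΣzᵢKᵢ − 1 = 0.3516 and g(1) = 1 − Σzᵢ/Kᵢ = -0.6945, so a root lies in (0, 1).
Iterate (Newton) starting at ψ = 0.5:
  ψ = 0.5000: g = -0.18778, g' = -0.7518 → ψ = 0.2502
  ψ = 0.2502: g = 0.01588, g' = -0.9468 → ψ = 0.2670
  ψ = 0.2670: g = 0.00024, g' = -0.9191 → ψ = 0.2673
Converged at ψ = 0.2673.
Then V = ψ·F = 0.2673·198.1 = 52.9 mol/h and L = F − V = 145.2 mol/h.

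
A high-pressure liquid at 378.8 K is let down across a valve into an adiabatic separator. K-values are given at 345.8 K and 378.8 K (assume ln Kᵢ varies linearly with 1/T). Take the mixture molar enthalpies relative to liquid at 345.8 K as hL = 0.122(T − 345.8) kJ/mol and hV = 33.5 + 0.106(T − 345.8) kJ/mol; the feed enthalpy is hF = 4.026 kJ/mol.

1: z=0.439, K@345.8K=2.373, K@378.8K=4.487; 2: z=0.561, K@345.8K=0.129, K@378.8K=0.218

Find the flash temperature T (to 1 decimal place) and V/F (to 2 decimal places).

T = 347.1 K, V/F = 0.12

Adiabatic flash: solve Rachford–Rice at each trial T, then check hF = ψ·hV(T) + (1−ψ)·hL(T).
  T = 345.8 K: K = (2.373, 0.129), RR gives ψ = 0.095, H_out = 3.197 kJ/mol
  T = 378.8 K: K = (4.487, 0.218), RR gives ψ = 0.400, H_out = 17.231 kJ/mol
  T = 362.3 K: K = (3.311, 0.170), RR gives ψ = 0.286, H_out = 11.517 kJ/mol
  T = 354.1 K: K = (2.817, 0.149), RR gives ψ = 0.207, H_out = 7.913 kJ/mol
  T = 350.0 K: K = (2.591, 0.139), RR gives ψ = 0.157, H_out = 5.761 kJ/mol
  T = 347.9 K: K = (2.480, 0.134), RR gives ψ = 0.128, H_out = 4.532 kJ/mol
Linear interpolation between T = 345.8 (H_out = 3.197) and T = 347.9 (H_out = 4.532) on hF = 4.026 gives T ≈ 347.1 K, at which ψ = 0.12.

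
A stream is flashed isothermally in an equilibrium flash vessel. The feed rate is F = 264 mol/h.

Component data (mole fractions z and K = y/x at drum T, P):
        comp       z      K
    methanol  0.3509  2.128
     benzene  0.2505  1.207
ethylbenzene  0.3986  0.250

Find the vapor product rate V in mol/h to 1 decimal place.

Newton–Raphson from ψ = 0.47:
  ψ = 0.4700: g = -0.15577, g' = -0.7344 → ψ = 0.2579
  ψ = 0.2579: g = -0.01480, g' = -0.6222 → ψ = 0.2341
Converged at ψ = 0.2341.
Then V = ψ·F = 0.2341·264 = 61.8 mol/h and L = F − V = 202.2 mol/h.

V = 61.8 mol/h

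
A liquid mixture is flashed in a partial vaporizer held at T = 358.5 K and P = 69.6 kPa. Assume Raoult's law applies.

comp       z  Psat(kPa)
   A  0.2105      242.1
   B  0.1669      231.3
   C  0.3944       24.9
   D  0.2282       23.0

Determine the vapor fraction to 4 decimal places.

ψ = 0.3201

Raoult's law: Kᵢ = Pᵢˢᵃᵗ/P = Pᵢˢᵃᵗ/69.6.
  K_A = 242.1/69.6 = 3.478448, K_B = 231.3/69.6 = 3.323276, K_C = 24.9/69.6 = 0.357759, K_D = 23.0/69.6 = 0.330460
Rachford–Rice: g(ψ) = Σ zᵢ(Kᵢ−1)/(1+ψ(Kᵢ−1)) = 0.
Feasibility: ΣzᵢKᵢ = 1.5034, Σzᵢ/Kᵢ = 1.9037 — both > 1, two phases present.
Newton iteration, ψ⁰ = 0.5:
  ψ = 0.5000: g = -0.19043, g' = -1.0348 → ψ = 0.3160
  ψ = 0.3160: g = 0.00461, g' = -1.1269 → ψ = 0.3201
Converged at ψ = 0.3201.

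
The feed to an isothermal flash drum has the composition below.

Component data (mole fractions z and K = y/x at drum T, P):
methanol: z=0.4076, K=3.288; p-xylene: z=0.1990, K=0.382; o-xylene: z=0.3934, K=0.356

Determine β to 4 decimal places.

β = 0.3826

Material balance + equilibrium reduce to Σ zᵢ(Kᵢ−1)/(1+β(Kᵢ−1)) = 0.
Feasibility: ΣzᵢKᵢ = 1.5563, Σzᵢ/Kᵢ = 1.7500 — both > 1, two phases present.
Newton iteration, β⁰ = 0.64:
  β = 0.6400: g = -0.25600, g' = -1.0315 → β = 0.3918
  β = 0.3918: g = -0.00939, g' = -1.0175 → β = 0.3826
Converged at β = 0.3826.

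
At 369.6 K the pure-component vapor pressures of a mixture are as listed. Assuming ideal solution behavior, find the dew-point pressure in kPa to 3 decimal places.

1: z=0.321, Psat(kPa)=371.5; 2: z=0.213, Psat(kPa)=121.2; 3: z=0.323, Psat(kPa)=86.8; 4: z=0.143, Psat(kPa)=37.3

Pdew = 98.266 kPa

At the dew point ψ → 1, so Σzᵢ/Kᵢ = 1 with Kᵢ = Pᵢˢᵃᵗ/P ⇒ 1/P = Σzᵢ/Pᵢˢᵃᵗ.
1/P = 0.321/371.5 + 0.213/121.2 + 0.323/86.8 + 0.143/37.3 = 0.010176 ⇒ P = 98.266 kPa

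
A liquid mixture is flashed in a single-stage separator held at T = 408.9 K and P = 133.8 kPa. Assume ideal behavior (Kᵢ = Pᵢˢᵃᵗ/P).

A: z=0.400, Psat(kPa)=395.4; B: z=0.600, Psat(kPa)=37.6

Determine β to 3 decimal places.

β = 0.249

Raoult's law: Kᵢ = Pᵢˢᵃᵗ/P = Pᵢˢᵃᵗ/133.8.
  K_A = 395.4/133.8 = 2.95516, K_B = 37.6/133.8 = 0.28102
Rachford–Rice: g(β) = Σ zᵢ(Kᵢ−1)/(1+β(Kᵢ−1)) = 0.
g(0) = ΣzᵢKᵢ − 1 = 0.351 and g(1) = 1 − Σzᵢ/Kᵢ = -1.270, so a root lies in (0, 1).
Binary case is linear: z₁(K₁−1)(1+β(K₂−1)) + z₂(K₂−1)(1+β(K₁−1)) = 0
⇒ β = [z₁(K₁−1)+z₂(K₂−1)] / [−(K₁−1)(K₂−1)] = 0.3507/1.4057 = 0.249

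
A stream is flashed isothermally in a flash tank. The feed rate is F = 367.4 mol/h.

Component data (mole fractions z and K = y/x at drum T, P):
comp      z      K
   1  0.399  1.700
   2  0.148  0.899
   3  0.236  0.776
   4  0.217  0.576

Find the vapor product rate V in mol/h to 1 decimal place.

Rachford–Rice: g(V/F) = Σ zᵢ(Kᵢ−1)/(1+V/F(Kᵢ−1)) = 0.
g(0) = ΣzᵢKᵢ − 1 = 0.119 and g(1) = 1 − Σzᵢ/Kᵢ = -0.080, so a root lies in (0, 1).
Newton–Raphson from V/F = 0.5:
  V/F = 0.500: g = 0.0149, g' = -0.187 → V/F = 0.580
Converged at V/F = 0.580.
Then V = V/F·F = 0.5800·367.4 = 213.1 mol/h and L = F − V = 154.3 mol/h.

V = 213.1 mol/h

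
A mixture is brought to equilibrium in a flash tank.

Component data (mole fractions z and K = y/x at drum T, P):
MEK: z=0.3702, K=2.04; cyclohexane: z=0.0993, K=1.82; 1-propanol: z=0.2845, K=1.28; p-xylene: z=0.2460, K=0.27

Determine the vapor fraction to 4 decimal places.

ψ = 0.6627

Let ψ = V/F and solve Σ zᵢ(Kᵢ−1)/(1+ψ(Kᵢ−1)) = 0.
g(0) = ΣzᵢKᵢ − 1 = 0.3665 and g(1) = 1 − Σzᵢ/Kᵢ = -0.3694, so a root lies in (0, 1).
Iterate (Newton) starting at ψ = 0.66:
  ψ = 0.6600: g = 0.00182, g' = -0.6730 → ψ = 0.6627
Converged at ψ = 0.6627.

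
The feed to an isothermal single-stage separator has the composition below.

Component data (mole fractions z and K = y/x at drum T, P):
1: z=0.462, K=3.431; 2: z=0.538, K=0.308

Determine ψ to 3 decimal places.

ψ = 0.446

Newton–Raphson from ψ = 0.55:
  ψ = 0.550: g = -0.1205, g' = -1.171 → ψ = 0.447
  ψ = 0.447: g = -0.0010, g' = -1.167 → ψ = 0.446
Converged at ψ = 0.446.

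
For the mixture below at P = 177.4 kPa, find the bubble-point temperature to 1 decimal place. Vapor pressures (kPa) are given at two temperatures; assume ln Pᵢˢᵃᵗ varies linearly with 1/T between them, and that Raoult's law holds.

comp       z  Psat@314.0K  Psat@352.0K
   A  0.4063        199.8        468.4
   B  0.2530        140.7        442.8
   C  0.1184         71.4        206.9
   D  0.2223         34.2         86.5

T = 324.7 K

Bubble-point temperature: ΣzᵢPᵢˢᵃᵗ(T) = P. Interpolate ln Pᵢˢᵃᵗ = aᵢ + bᵢ/T.
  T = 314.0 K: ΣzᵢPᵢˢᵃᵗ = 132.83 kPa
  T = 352.0 K: ΣzᵢPᵢˢᵃᵗ = 346.07 kPa
  T = 333.0 K: ΣzᵢPᵢˢᵃᵗ = 219.85 kPa
  T = 323.5 K: ΣzᵢPᵢˢᵃᵗ = 172.05 kPa
  T = 328.2 K: ΣzᵢPᵢˢᵃᵗ = 194.56 kPa
  T = 325.9 K: ΣzᵢPᵢˢᵃᵗ = 183.27 kPa
  T = 324.7 K: ΣzᵢPᵢˢᵃᵗ = 177.59 kPa
Interpolating between 323.5 K and 324.7 K gives T ≈ 324.7 K.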